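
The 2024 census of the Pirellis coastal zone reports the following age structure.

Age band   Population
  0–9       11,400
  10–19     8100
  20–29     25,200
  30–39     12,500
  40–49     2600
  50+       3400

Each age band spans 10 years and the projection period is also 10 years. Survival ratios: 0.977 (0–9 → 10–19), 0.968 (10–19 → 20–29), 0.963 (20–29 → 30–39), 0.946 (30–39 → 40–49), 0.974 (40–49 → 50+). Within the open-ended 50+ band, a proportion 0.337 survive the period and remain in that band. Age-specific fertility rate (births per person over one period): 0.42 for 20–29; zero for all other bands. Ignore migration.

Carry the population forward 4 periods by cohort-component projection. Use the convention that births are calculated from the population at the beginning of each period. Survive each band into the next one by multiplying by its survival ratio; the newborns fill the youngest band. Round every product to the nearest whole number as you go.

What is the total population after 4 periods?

47145

Numbering the groups 1..6 from youngest to oldest:
— Period 1 —
Births: 25200 * 0.42 = 10584
Group 2: 11400 * 0.977 = 11138
Group 3: 8100 * 0.968 = 7841
Group 4: 25200 * 0.963 = 24268
Group 5: 12500 * 0.946 = 11825
Group 6: 2600 * 0.974 + 3400 * 0.337 = 2532 + 1146 = 3678
→ [10584, 11138, 7841, 24268, 11825, 3678]
— Period 2 —
Births: 7841 * 0.42 = 3293
Group 2: 10584 * 0.977 = 10341
Group 3: 11138 * 0.968 = 10782
Group 4: 7841 * 0.963 = 7551
Group 5: 24268 * 0.946 = 22958
Group 6: 11825 * 0.974 + 3678 * 0.337 = 11518 + 1239 = 12757
→ [3293, 10341, 10782, 7551, 22958, 12757]
— Period 3 —
Births: 10782 * 0.42 = 4528
Group 2: 3293 * 0.977 = 3217
Group 3: 10341 * 0.968 = 10010
Group 4: 10782 * 0.963 = 10383
Group 5: 7551 * 0.946 = 7143
Group 6: 22958 * 0.974 + 12757 * 0.337 = 22361 + 4299 = 26660
→ [4528, 3217, 10010, 10383, 7143, 26660]
— Period 4 —
Births: 10010 * 0.42 = 4204
Group 2: 4528 * 0.977 = 4424
Group 3: 3217 * 0.968 = 3114
Group 4: 10010 * 0.963 = 9640
Group 5: 10383 * 0.946 = 9822
Group 6: 7143 * 0.974 + 26660 * 0.337 = 6957 + 8984 = 15941
→ [4204, 4424, 3114, 9640, 9822, 15941]
Total after period 4: 4204 + 4424 + 3114 + 9640 + 9822 + 15941 = 47145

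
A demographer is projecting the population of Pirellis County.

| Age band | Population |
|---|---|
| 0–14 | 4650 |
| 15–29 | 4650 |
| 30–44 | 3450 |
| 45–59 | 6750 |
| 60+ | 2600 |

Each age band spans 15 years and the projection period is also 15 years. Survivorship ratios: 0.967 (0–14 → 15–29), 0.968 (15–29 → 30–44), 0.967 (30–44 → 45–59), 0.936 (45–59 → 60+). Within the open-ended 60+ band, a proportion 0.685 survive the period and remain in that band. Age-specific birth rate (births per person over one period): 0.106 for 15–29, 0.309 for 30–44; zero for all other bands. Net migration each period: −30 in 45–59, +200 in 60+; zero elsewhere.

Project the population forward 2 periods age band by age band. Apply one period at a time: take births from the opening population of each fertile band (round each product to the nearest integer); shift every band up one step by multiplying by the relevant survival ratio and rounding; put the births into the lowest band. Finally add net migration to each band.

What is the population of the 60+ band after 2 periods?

Period 1.
Births: 4650 × 0.106 = 493 ; 3450 × 0.309 = 1066 — total 1559
15–29: 4650 × 0.967 = 4497
30–44: 4650 × 0.968 = 4501
45–59: 3450 × 0.967 = 3336
60+: 6750 × 0.936 + 2600 × 0.685 = 6318 + 1781 = 8099
Net migration: 45–59 − 30 → 3306; 60+ + 200 → 8299
→ [1559, 4497, 4501, 3306, 8299]
Period 2.
Births: 4497 × 0.106 = 477 ; 4501 × 0.309 = 1391 — total 1868
15–29: 1559 × 0.967 = 1508
30–44: 4497 × 0.968 = 4353
45–59: 4501 × 0.967 = 4352
60+: 3306 × 0.936 + 8299 × 0.685 = 3094 + 5685 = 8779
Net migration: 45–59 − 30 → 4322; 60+ + 200 → 8979
→ [1868, 1508, 4353, 4322, 8979]

8979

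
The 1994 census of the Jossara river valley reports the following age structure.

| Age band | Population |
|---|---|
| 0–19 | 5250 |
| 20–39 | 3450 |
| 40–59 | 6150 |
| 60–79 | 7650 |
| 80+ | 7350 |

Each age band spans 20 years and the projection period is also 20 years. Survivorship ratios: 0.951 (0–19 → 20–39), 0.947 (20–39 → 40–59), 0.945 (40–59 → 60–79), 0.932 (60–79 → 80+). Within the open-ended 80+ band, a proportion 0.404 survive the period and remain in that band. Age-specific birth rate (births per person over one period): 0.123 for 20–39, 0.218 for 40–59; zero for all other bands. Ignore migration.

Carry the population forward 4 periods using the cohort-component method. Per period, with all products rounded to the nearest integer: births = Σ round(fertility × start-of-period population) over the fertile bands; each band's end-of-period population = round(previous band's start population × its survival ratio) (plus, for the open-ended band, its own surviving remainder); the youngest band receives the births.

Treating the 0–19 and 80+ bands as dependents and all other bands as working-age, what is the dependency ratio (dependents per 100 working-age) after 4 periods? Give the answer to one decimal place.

190.4

Period 1.
Births: 3450 * 0.123 = 424, 6150 * 0.218 = 1341 → total 1765
20–39: 5250 * 0.951 = 4993
40–59: 3450 * 0.947 = 3267
60–79: 6150 * 0.945 = 5812
80+: 7650 * 0.932 + 7350 * 0.404 = 7130 + 2969 = 10099
Population now: 0–19=1765, 20–39=4993, 40–59=3267, 60–79=5812, 80+=10099
Period 2.
Births: 4993 * 0.123 = 614, 3267 * 0.218 = 712 → total 1326
20–39: 1765 * 0.951 = 1679
40–59: 4993 * 0.947 = 4728
60–79: 3267 * 0.945 = 3087
80+: 5812 * 0.932 + 10099 * 0.404 = 5417 + 4080 = 9497
Population now: 0–19=1326, 20–39=1679, 40–59=4728, 60–79=3087, 80+=9497
Period 3.
Births: 1679 * 0.123 = 207, 4728 * 0.218 = 1031 → total 1238
20–39: 1326 * 0.951 = 1261
40–59: 1679 * 0.947 = 1590
60–79: 4728 * 0.945 = 4468
80+: 3087 * 0.932 + 9497 * 0.404 = 2877 + 3837 = 6714
Population now: 0–19=1238, 20–39=1261, 40–59=1590, 60–79=4468, 80+=6714
Period 4.
Births: 1261 * 0.123 = 155, 1590 * 0.218 = 347 → total 502
20–39: 1238 * 0.951 = 1177
40–59: 1261 * 0.947 = 1194
60–79: 1590 * 0.945 = 1503
80+: 4468 * 0.932 + 6714 * 0.404 = 4164 + 2712 = 6876
Population now: 0–19=502, 20–39=1177, 40–59=1194, 60–79=1503, 80+=6876
Dependents (band 0–19 + band 80+) = 502 + 6876 = 7378; working-age = 3874; ratio = 7378/3874 × 100 = 190.4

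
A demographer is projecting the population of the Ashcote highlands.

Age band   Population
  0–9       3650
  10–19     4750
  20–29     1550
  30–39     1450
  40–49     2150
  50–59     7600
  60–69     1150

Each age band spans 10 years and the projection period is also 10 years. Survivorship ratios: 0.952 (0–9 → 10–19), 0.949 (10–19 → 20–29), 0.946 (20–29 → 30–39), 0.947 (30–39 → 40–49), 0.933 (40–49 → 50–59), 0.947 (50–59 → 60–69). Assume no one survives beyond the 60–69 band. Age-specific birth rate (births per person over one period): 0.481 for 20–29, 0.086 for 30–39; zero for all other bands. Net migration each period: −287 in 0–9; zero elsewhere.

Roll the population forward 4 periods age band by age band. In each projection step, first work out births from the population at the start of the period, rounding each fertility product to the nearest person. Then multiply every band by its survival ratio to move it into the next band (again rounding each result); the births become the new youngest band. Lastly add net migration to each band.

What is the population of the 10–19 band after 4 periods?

After projecting period 1:
Births: 1550 * 0.481 = 746  |  1450 * 0.086 = 125 → total 871
10–19: 3650 * 0.952 = 3475
20–29: 4750 * 0.949 = 4508
30–39: 1550 * 0.946 = 1466
40–49: 1450 * 0.947 = 1373
50–59: 2150 * 0.933 = 2006
60–69: 7600 * 0.947 = 7197
Net migration: 0–9 − 287 → 584
Giving 584 / 3475 / 4508 / 1466 / 1373 / 2006 / 7197.
After projecting period 2:
Births: 4508 * 0.481 = 2168  |  1466 * 0.086 = 126 → total 2294
10–19: 584 * 0.952 = 556
20–29: 3475 * 0.949 = 3298
30–39: 4508 * 0.946 = 4265
40–49: 1466 * 0.947 = 1388
50–59: 1373 * 0.933 = 1281
60–69: 2006 * 0.947 = 1900
Net migration: 0–9 − 287 → 2007
Giving 2007 / 556 / 3298 / 4265 / 1388 / 1281 / 1900.
After projecting period 3:
Births: 3298 * 0.481 = 1586  |  4265 * 0.086 = 367 → total 1953
10–19: 2007 * 0.952 = 1911
20–29: 556 * 0.949 = 528
30–39: 3298 * 0.946 = 3120
40–49: 4265 * 0.947 = 4039
50–59: 1388 * 0.933 = 1295
60–69: 1281 * 0.947 = 1213
Net migration: 0–9 − 287 → 1666
Giving 1666 / 1911 / 528 / 3120 / 4039 / 1295 / 1213.
After projecting period 4:
Births: 528 * 0.481 = 254  |  3120 * 0.086 = 268 → total 522
10–19: 1666 * 0.952 = 1586
20–29: 1911 * 0.949 = 1814
30–39: 528 * 0.946 = 499
40–49: 3120 * 0.947 = 2955
50–59: 4039 * 0.933 = 3768
60–69: 1295 * 0.947 = 1226
Net migration: 0–9 − 287 → 235
Giving 235 / 1586 / 1814 / 499 / 2955 / 3768 / 1226.

1586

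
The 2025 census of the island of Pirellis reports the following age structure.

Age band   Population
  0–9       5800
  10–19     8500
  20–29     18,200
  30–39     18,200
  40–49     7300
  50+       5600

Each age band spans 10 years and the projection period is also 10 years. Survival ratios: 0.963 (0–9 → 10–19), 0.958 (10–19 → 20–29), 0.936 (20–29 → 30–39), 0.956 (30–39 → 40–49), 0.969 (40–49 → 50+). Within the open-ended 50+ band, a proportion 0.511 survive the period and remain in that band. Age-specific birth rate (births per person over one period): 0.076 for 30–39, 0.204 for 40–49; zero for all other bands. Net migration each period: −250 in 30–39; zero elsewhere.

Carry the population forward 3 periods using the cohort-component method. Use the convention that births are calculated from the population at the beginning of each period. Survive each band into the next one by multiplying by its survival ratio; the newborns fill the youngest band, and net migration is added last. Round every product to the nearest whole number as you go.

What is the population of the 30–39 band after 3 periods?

4758

(Groups numbered youngest = 1 to oldest = 6.)
Period 1.
Births: 18200 * 0.076 = 1383, 7300 * 0.204 = 1489 → 2872
Group 2: 5800 * 0.963 = 5585
Group 3: 8500 * 0.958 = 8143
Group 4: 18200 * 0.936 = 17035
Group 5: 18200 * 0.956 = 17399
Group 6: 7300 * 0.969 + 5600 * 0.511 = 7074 + 2862 = 9936
Net migration: Group 4 − 250 → 16785
Giving 2872 / 5585 / 8143 / 16785 / 17399 / 9936.
Period 2.
Births: 16785 * 0.076 = 1276, 17399 * 0.204 = 3549 → 4825
Group 2: 2872 * 0.963 = 2766
Group 3: 5585 * 0.958 = 5350
Group 4: 8143 * 0.936 = 7622
Group 5: 16785 * 0.956 = 16046
Group 6: 17399 * 0.969 + 9936 * 0.511 = 16860 + 5077 = 21937
Net migration: Group 4 − 250 → 7372
Giving 4825 / 2766 / 5350 / 7372 / 16046 / 21937.
Period 3.
Births: 7372 * 0.076 = 560, 16046 * 0.204 = 3273 → 3833
Group 2: 4825 * 0.963 = 4646
Group 3: 2766 * 0.958 = 2650
Group 4: 5350 * 0.936 = 5008
Group 5: 7372 * 0.956 = 7048
Group 6: 16046 * 0.969 + 21937 * 0.511 = 15549 + 11210 = 26759
Net migration: Group 4 − 250 → 4758
Giving 3833 / 4646 / 2650 / 4758 / 7048 / 26759.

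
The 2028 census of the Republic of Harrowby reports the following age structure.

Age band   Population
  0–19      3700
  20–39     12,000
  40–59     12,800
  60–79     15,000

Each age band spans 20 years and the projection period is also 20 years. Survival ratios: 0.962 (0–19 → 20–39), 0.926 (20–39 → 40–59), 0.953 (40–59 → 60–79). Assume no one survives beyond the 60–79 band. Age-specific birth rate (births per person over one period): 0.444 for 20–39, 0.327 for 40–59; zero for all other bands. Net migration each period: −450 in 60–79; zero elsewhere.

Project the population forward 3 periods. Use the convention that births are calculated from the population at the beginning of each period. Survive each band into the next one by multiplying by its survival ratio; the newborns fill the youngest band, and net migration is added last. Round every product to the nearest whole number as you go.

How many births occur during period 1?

(Bands numbered youngest = 1 to oldest = 4.)
— Period 1 —
Births: 12000 × 0.444 = 5328 ; 12800 × 0.327 = 4186 — total 9514
Band 2: 3700 × 0.962 = 3559
Band 3: 12000 × 0.926 = 11112
Band 4: 12800 × 0.953 = 12198
Net migration: Band 4 − 450 → 11748
Giving 9514 / 3559 / 11112 / 11748.

9514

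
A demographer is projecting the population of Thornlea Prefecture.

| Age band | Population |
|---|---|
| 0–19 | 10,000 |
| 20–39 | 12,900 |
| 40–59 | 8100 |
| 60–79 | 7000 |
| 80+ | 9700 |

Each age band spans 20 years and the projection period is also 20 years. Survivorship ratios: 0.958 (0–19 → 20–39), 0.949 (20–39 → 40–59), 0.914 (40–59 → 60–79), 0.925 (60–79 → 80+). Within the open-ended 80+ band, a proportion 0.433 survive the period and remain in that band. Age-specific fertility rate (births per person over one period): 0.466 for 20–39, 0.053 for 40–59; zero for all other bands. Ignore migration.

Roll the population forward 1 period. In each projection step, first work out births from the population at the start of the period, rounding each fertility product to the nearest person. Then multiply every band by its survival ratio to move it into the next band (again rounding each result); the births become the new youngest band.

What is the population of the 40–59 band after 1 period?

Let band 1 be 0–19 through band 5 = 80+.
[period 1]
Births: 12900 × 0.466 = 6011 ; 8100 × 0.053 = 429 ⇒ total 6440
Band 2: 10000 × 0.958 = 9580
Band 3: 12900 × 0.949 = 12242
Band 4: 8100 × 0.914 = 7403
Band 5: 7000 × 0.925 + 9700 × 0.433 = 6475 + 4200 = 10675
Population now: 0–19=6440, 20–39=9580, 40–59=12242, 60–79=7403, 80+=10675

12242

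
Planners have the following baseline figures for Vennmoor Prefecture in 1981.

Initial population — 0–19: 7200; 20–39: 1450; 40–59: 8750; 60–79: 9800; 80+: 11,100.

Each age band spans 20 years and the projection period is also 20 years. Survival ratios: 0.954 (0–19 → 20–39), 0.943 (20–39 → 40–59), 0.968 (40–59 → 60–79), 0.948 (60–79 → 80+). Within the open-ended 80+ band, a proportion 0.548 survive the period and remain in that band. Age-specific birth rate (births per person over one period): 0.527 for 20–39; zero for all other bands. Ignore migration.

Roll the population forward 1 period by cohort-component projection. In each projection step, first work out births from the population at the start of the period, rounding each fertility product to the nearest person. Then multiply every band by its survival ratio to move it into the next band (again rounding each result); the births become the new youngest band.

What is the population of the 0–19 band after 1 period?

764

Period 1:
Births: 1450 × 0.527 = 764
20–39: 7200 × 0.954 = 6869
40–59: 1450 × 0.943 = 1367
60–79: 8750 × 0.968 = 8470
80+: 9800 × 0.948 + 11100 × 0.548 = 9290 + 6083 = 15373
Giving 764 / 6869 / 1367 / 8470 / 15373.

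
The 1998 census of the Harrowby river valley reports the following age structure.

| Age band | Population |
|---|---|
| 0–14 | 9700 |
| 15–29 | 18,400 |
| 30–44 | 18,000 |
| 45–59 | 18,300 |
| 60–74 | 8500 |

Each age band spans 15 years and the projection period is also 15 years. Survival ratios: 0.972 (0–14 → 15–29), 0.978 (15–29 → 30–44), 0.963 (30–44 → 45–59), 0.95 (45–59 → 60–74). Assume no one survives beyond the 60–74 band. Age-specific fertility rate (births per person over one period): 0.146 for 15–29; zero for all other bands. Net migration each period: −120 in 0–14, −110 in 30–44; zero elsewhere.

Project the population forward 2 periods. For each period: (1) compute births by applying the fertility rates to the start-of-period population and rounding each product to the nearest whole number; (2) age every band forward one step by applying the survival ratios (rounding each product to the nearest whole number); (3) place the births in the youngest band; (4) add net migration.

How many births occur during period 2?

1376

Period 1:
Births: 18400 × 0.146 = 2686
15–29: 9700 × 0.972 = 9428
30–44: 18400 × 0.978 = 17995
45–59: 18000 × 0.963 = 17334
60–74: 18300 × 0.95 = 17385
Net migration: 0–14 − 120 → 2566; 30–44 − 110 → 17885
End of period: [2566, 9428, 17885, 17334, 17385]
Period 2:
Births: 9428 × 0.146 = 1376
15–29: 2566 × 0.972 = 2494
30–44: 9428 × 0.978 = 9221
45–59: 17885 × 0.963 = 17223
60–74: 17334 × 0.95 = 16467
Net migration: 0–14 − 120 → 1256; 30–44 − 110 → 9111
End of period: [1256, 2494, 9111, 17223, 16467]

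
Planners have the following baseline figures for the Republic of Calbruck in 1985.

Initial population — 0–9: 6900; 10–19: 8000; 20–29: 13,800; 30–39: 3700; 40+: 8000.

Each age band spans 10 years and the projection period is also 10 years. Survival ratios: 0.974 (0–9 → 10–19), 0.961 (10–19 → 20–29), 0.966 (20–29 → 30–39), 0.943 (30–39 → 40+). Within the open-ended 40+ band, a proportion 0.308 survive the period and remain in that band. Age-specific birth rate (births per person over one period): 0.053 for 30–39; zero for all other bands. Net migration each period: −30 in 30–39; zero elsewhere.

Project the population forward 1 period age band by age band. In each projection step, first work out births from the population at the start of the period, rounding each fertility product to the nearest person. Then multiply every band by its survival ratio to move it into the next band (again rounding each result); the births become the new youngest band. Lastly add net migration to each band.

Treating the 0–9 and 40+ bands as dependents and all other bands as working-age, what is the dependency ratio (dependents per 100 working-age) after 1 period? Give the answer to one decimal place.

Let group 1 be 0–9 through group 5 = 40+.
Period 1:
Births: 3700 * 0.053 = 196
Group 2: 6900 * 0.974 = 6721
Group 3: 8000 * 0.961 = 7688
Group 4: 13800 * 0.966 = 13331
Group 5: 3700 * 0.943 + 8000 * 0.308 = 3489 + 2464 = 5953
Net migration: Group 4 − 30 → 13301
Population now: 0–9=196, 10–19=6721, 20–29=7688, 30–39=13301, 40+=5953
Dependents (band 0–9 + band 40+) = 196 + 5953 = 6149; working-age = 27710; ratio = 6149/27710 × 100 = 22.2

22.2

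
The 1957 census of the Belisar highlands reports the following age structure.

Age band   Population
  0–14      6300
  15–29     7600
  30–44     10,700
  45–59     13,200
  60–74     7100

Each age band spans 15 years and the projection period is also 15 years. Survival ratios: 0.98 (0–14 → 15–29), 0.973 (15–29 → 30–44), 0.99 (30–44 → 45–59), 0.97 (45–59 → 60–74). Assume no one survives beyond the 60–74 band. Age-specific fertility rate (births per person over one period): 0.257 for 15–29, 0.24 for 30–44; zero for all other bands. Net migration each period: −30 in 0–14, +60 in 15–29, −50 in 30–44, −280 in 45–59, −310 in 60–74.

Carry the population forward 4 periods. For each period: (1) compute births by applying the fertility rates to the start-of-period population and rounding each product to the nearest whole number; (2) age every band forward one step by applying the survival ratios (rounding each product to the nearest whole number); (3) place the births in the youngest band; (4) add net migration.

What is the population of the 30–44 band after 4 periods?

After projecting period 1:
Births: 7600 * 0.257 = 1953  |  10700 * 0.24 = 2568 ⇒ total 4521
15–29: 6300 * 0.98 = 6174
30–44: 7600 * 0.973 = 7395
45–59: 10700 * 0.99 = 10593
60–74: 13200 * 0.97 = 12804
Net migration: 0–14 − 30 → 4491; 15–29 + 60 → 6234; 30–44 − 50 → 7345; 45–59 − 280 → 10313; 60–74 − 310 → 12494
→ [4491, 6234, 7345, 10313, 12494]
After projecting period 2:
Births: 6234 * 0.257 = 1602  |  7345 * 0.24 = 1763 ⇒ total 3365
15–29: 4491 * 0.98 = 4401
30–44: 6234 * 0.973 = 6066
45–59: 7345 * 0.99 = 7272
60–74: 10313 * 0.97 = 10004
Net migration: 0–14 − 30 → 3335; 15–29 + 60 → 4461; 30–44 − 50 → 6016; 45–59 − 280 → 6992; 60–74 − 310 → 9694
→ [3335, 4461, 6016, 6992, 9694]
After projecting period 3:
Births: 4461 * 0.257 = 1146  |  6016 * 0.24 = 1444 ⇒ total 2590
15–29: 3335 * 0.98 = 3268
30–44: 4461 * 0.973 = 4341
45–59: 6016 * 0.99 = 5956
60–74: 6992 * 0.97 = 6782
Net migration: 0–14 − 30 → 2560; 15–29 + 60 → 3328; 30–44 − 50 → 4291; 45–59 − 280 → 5676; 60–74 − 310 → 6472
→ [2560, 3328, 4291, 5676, 6472]
After projecting period 4:
Births: 3328 * 0.257 = 855  |  4291 * 0.24 = 1030 ⇒ total 1885
15–29: 2560 * 0.98 = 2509
30–44: 3328 * 0.973 = 3238
45–59: 4291 * 0.99 = 4248
60–74: 5676 * 0.97 = 5506
Net migration: 0–14 − 30 → 1855; 15–29 + 60 → 2569; 30–44 − 50 → 3188; 45–59 − 280 → 3968; 60–74 − 310 → 5196
→ [1855, 2569, 3188, 3968, 5196]

3188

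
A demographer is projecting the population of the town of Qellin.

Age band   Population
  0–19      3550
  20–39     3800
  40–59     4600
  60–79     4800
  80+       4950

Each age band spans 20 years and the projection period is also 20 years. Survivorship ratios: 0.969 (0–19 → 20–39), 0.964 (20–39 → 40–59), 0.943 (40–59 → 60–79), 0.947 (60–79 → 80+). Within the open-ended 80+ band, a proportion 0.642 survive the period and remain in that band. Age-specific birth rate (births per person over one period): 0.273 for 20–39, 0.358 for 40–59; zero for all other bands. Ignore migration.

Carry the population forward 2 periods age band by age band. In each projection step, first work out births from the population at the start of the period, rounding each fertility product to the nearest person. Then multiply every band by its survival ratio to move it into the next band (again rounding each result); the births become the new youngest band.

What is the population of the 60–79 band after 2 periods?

3454

Period 1:
Births: 3800 * 0.273 = 1037, 4600 * 0.358 = 1647 → total 2684
20–39: 3550 * 0.969 = 3440
40–59: 3800 * 0.964 = 3663
60–79: 4600 * 0.943 = 4338
80+: 4800 * 0.947 + 4950 * 0.642 = 4546 + 3178 = 7724
Giving 2684 / 3440 / 3663 / 4338 / 7724.
Period 2:
Births: 3440 * 0.273 = 939, 3663 * 0.358 = 1311 → total 2250
20–39: 2684 * 0.969 = 2601
40–59: 3440 * 0.964 = 3316
60–79: 3663 * 0.943 = 3454
80+: 4338 * 0.947 + 7724 * 0.642 = 4108 + 4959 = 9067
Giving 2250 / 2601 / 3316 / 3454 / 9067.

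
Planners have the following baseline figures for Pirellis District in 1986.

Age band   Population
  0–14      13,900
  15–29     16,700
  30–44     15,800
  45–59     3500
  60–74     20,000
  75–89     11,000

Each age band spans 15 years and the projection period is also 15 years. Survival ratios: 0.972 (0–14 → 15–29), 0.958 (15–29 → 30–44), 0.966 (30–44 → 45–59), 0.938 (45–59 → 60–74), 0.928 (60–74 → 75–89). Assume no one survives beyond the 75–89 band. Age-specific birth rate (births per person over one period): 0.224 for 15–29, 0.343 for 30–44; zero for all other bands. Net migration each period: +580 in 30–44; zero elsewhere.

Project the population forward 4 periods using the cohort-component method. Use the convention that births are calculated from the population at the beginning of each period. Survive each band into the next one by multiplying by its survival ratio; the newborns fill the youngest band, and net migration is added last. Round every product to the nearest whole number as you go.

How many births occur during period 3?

Numbering the bands 1..6 from youngest to oldest:
After projecting period 1:
Births: 16700 × 0.224 = 3741 ; 15800 × 0.343 = 5419 → total 9160
Band 2: 13900 × 0.972 = 13511
Band 3: 16700 × 0.958 = 15999
Band 4: 15800 × 0.966 = 15263
Band 5: 3500 × 0.938 = 3283
Band 6: 20000 × 0.928 = 18560
Net migration: Band 3 + 580 → 16579
→ [9160, 13511, 16579, 15263, 3283, 18560]
After projecting period 2:
Births: 13511 × 0.224 = 3026 ; 16579 × 0.343 = 5687 → total 8713
Band 2: 9160 × 0.972 = 8904
Band 3: 13511 × 0.958 = 12944
Band 4: 16579 × 0.966 = 16015
Band 5: 15263 × 0.938 = 14317
Band 6: 3283 × 0.928 = 3047
Net migration: Band 3 + 580 → 13524
→ [8713, 8904, 13524, 16015, 14317, 3047]
After projecting period 3:
Births: 8904 × 0.224 = 1994 ; 13524 × 0.343 = 4639 → total 6633
Band 2: 8713 × 0.972 = 8469
Band 3: 8904 × 0.958 = 8530
Band 4: 13524 × 0.966 = 13064
Band 5: 16015 × 0.938 = 15022
Band 6: 14317 × 0.928 = 13286
Net migration: Band 3 + 580 → 9110
→ [6633, 8469, 9110, 13064, 15022, 13286]

6633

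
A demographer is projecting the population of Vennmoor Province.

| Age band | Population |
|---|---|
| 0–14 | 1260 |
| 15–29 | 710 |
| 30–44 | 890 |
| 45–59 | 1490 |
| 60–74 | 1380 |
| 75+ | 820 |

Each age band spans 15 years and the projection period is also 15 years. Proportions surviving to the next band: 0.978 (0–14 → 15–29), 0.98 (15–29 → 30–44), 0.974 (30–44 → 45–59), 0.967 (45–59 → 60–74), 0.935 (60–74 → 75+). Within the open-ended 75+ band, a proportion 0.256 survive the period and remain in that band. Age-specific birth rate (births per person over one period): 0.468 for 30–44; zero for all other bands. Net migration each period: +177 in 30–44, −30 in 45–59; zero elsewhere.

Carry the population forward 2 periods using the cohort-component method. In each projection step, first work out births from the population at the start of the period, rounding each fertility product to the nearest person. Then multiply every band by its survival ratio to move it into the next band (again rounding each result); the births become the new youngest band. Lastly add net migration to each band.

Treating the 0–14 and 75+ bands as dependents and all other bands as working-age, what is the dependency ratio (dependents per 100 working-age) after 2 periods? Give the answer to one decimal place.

Call the groups 1 to 6, youngest first.
[period 1]
Births: 890 * 0.468 = 417
Group 2: 1260 * 0.978 = 1232
Group 3: 710 * 0.98 = 696
Group 4: 890 * 0.974 = 867
Group 5: 1490 * 0.967 = 1441
Group 6: 1380 * 0.935 + 820 * 0.256 = 1290 + 210 = 1500
Net migration: Group 3 + 177 → 873; Group 4 − 30 → 837
Population now: 0–14=417, 15–29=1232, 30–44=873, 45–59=837, 60–74=1441, 75+=1500
[period 2]
Births: 873 * 0.468 = 409
Group 2: 417 * 0.978 = 408
Group 3: 1232 * 0.98 = 1207
Group 4: 873 * 0.974 = 850
Group 5: 837 * 0.967 = 809
Group 6: 1441 * 0.935 + 1500 * 0.256 = 1347 + 384 = 1731
Net migration: Group 3 + 177 → 1384; Group 4 − 30 → 820
Population now: 0–14=409, 15–29=408, 30–44=1384, 45–59=820, 60–74=809, 75+=1731
Dependents (band 0–14 + band 75+) = 409 + 1731 = 2140; working-age = 3421; ratio = 2140/3421 × 100 = 62.6

62.6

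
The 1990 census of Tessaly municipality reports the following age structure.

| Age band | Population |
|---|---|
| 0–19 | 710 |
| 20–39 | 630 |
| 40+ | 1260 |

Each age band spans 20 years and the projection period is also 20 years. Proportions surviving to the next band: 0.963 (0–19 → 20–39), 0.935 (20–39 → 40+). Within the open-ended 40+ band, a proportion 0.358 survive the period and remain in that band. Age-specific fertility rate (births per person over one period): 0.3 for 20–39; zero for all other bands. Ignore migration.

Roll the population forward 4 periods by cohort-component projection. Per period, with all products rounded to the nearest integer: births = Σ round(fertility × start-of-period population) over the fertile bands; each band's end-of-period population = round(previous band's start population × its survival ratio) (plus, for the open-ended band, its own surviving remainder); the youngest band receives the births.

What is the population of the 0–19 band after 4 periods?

59

Period 1.
Births: 630 × 0.3 = 189
20–39: 710 × 0.963 = 684
40+: 630 × 0.935 + 1260 × 0.358 = 589 + 451 = 1040
Population now: 0–19=189, 20–39=684, 40+=1040
Period 2.
Births: 684 × 0.3 = 205
20–39: 189 × 0.963 = 182
40+: 684 × 0.935 + 1040 × 0.358 = 640 + 372 = 1012
Population now: 0–19=205, 20–39=182, 40+=1012
Period 3.
Births: 182 × 0.3 = 55
20–39: 205 × 0.963 = 197
40+: 182 × 0.935 + 1012 × 0.358 = 170 + 362 = 532
Population now: 0–19=55, 20–39=197, 40+=532
Period 4.
Births: 197 × 0.3 = 59
20–39: 55 × 0.963 = 53
40+: 197 × 0.935 + 532 × 0.358 = 184 + 190 = 374
Population now: 0–19=59, 20–39=53, 40+=374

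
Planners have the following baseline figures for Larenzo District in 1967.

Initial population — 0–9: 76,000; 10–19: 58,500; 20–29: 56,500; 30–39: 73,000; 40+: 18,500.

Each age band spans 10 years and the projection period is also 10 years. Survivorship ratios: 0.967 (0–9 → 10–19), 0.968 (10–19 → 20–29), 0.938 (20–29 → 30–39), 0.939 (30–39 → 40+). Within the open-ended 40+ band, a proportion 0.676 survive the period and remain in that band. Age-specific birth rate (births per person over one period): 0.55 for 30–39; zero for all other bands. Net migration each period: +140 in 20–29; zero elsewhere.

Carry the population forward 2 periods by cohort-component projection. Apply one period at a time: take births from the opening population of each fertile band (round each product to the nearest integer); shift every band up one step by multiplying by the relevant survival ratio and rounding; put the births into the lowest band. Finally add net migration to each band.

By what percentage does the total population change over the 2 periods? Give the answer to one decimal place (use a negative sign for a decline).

5.2

After projecting period 1:
Births: 73000 * 0.55 = 40150
10–19: 76000 * 0.967 = 73492
20–29: 58500 * 0.968 = 56628
30–39: 56500 * 0.938 = 52997
40+: 73000 * 0.939 + 18500 * 0.676 = 68547 + 12506 = 81053
Net migration: 20–29 + 140 → 56768
End of period: [40150, 73492, 56768, 52997, 81053]
After projecting period 2:
Births: 52997 * 0.55 = 29148
10–19: 40150 * 0.967 = 38825
20–29: 73492 * 0.968 = 71140
30–39: 56768 * 0.938 = 53248
40+: 52997 * 0.939 + 81053 * 0.676 = 49764 + 54792 = 104556
Net migration: 20–29 + 140 → 71280
End of period: [29148, 38825, 71280, 53248, 104556]
Total: 282500 → 297057; change = 14557; percentage change = 5.2%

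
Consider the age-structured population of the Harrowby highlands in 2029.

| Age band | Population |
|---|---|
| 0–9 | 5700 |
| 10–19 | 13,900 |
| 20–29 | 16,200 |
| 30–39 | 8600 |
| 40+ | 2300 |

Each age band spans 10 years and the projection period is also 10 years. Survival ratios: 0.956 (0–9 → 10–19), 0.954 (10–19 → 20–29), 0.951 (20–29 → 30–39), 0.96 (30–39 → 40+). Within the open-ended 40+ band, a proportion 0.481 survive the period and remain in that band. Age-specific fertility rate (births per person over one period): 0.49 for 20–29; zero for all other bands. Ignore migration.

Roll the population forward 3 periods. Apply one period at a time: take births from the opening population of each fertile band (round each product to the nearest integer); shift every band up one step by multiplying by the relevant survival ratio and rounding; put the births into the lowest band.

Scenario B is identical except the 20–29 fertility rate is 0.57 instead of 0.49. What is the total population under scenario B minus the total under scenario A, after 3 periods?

[period 1]
Births: 16200 * 0.49 = 7938
10–19: 5700 * 0.956 = 5449
20–29: 13900 * 0.954 = 13261
30–39: 16200 * 0.951 = 15406
40+: 8600 * 0.96 + 2300 * 0.481 = 8256 + 1106 = 9362
→ [7938, 5449, 13261, 15406, 9362]
[period 2]
Births: 13261 * 0.49 = 6498
10–19: 7938 * 0.956 = 7589
20–29: 5449 * 0.954 = 5198
30–39: 13261 * 0.951 = 12611
40+: 15406 * 0.96 + 9362 * 0.481 = 14790 + 4503 = 19293
→ [6498, 7589, 5198, 12611, 19293]
[period 3]
Births: 5198 * 0.49 = 2547
10–19: 6498 * 0.956 = 6212
20–29: 7589 * 0.954 = 7240
30–39: 5198 * 0.951 = 4943
40+: 12611 * 0.96 + 19293 * 0.481 = 12107 + 9280 = 21387
→ [2547, 6212, 7240, 4943, 21387]
Scenario A total after 3 periods: 42329
Scenario B projection —
[period 1]
Births: 16200 * 0.57 = 9234
10–19: 5700 * 0.956 = 5449
20–29: 13900 * 0.954 = 13261
30–39: 16200 * 0.951 = 15406
40+: 8600 * 0.96 + 2300 * 0.481 = 8256 + 1106 = 9362
→ [9234, 5449, 13261, 15406, 9362]
[period 2]
Births: 13261 * 0.57 = 7559
10–19: 9234 * 0.956 = 8828
20–29: 5449 * 0.954 = 5198
30–39: 13261 * 0.951 = 12611
40+: 15406 * 0.96 + 9362 * 0.481 = 14790 + 4503 = 19293
→ [7559, 8828, 5198, 12611, 19293]
[period 3]
Births: 5198 * 0.57 = 2963
10–19: 7559 * 0.956 = 7226
20–29: 8828 * 0.954 = 8422
30–39: 5198 * 0.951 = 4943
40+: 12611 * 0.96 + 19293 * 0.481 = 12107 + 9280 = 21387
→ [2963, 7226, 8422, 4943, 21387]
Scenario B total after 3 periods: 44941
Difference B − A = 44941 − 42329 = 2612

2612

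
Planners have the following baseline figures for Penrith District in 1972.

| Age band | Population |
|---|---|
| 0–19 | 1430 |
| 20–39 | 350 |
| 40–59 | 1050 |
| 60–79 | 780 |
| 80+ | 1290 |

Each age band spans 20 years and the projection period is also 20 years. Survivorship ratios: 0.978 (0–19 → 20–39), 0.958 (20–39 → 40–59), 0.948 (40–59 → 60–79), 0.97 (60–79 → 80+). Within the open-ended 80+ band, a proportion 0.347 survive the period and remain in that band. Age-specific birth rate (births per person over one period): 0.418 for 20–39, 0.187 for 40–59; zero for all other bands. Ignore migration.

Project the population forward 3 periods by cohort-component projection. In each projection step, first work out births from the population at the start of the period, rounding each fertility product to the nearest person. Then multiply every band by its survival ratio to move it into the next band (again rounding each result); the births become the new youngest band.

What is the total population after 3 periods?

3403

Let group 1 be 0–19 through group 5 = 80+.
[period 1]
Births: 350 × 0.418 = 146  |  1050 × 0.187 = 196 — total 342
Group 2: 1430 × 0.978 = 1399
Group 3: 350 × 0.958 = 335
Group 4: 1050 × 0.948 = 995
Group 5: 780 × 0.97 + 1290 × 0.347 = 757 + 448 = 1205
End of period: [342, 1399, 335, 995, 1205]
[period 2]
Births: 1399 × 0.418 = 585  |  335 × 0.187 = 63 — total 648
Group 2: 342 × 0.978 = 334
Group 3: 1399 × 0.958 = 1340
Group 4: 335 × 0.948 = 318
Group 5: 995 × 0.97 + 1205 × 0.347 = 965 + 418 = 1383
End of period: [648, 334, 1340, 318, 1383]
[period 3]
Births: 334 × 0.418 = 140  |  1340 × 0.187 = 251 — total 391
Group 2: 648 × 0.978 = 634
Group 3: 334 × 0.958 = 320
Group 4: 1340 × 0.948 = 1270
Group 5: 318 × 0.97 + 1383 × 0.347 = 308 + 480 = 788
End of period: [391, 634, 320, 1270, 788]
Total after period 3: 391 + 634 + 320 + 1270 + 788 = 3403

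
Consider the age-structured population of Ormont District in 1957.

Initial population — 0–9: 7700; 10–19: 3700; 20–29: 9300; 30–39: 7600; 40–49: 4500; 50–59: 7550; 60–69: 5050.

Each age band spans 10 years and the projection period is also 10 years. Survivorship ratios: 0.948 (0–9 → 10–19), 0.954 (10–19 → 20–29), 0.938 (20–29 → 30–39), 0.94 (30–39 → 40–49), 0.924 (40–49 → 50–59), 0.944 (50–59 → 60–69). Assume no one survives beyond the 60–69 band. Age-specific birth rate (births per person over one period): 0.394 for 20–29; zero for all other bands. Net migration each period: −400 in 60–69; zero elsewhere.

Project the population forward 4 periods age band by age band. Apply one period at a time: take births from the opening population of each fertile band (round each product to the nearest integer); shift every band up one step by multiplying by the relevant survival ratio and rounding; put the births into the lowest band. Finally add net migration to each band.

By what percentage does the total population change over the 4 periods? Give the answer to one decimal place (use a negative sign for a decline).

-47.0

Numbering the groups 1..7 from youngest to oldest:
— Period 1 —
Births: 9300 × 0.394 = 3664
Group 2: 7700 × 0.948 = 7300
Group 3: 3700 × 0.954 = 3530
Group 4: 9300 × 0.938 = 8723
Group 5: 7600 × 0.94 = 7144
Group 6: 4500 × 0.924 = 4158
Group 7: 7550 × 0.944 = 7127
Net migration: Group 7 − 400 → 6727
Population now: 0–9=3664, 10–19=7300, 20–29=3530, 30–39=8723, 40–49=7144, 50–59=4158, 60–69=6727
— Period 2 —
Births: 3530 × 0.394 = 1391
Group 2: 3664 × 0.948 = 3473
Group 3: 7300 × 0.954 = 6964
Group 4: 3530 × 0.938 = 3311
Group 5: 8723 × 0.94 = 8200
Group 6: 7144 × 0.924 = 6601
Group 7: 4158 × 0.944 = 3925
Net migration: Group 7 − 400 → 3525
Population now: 0–9=1391, 10–19=3473, 20–29=6964, 30–39=3311, 40–49=8200, 50–59=6601, 60–69=3525
— Period 3 —
Births: 6964 × 0.394 = 2744
Group 2: 1391 × 0.948 = 1319
Group 3: 3473 × 0.954 = 3313
Group 4: 6964 × 0.938 = 6532
Group 5: 3311 × 0.94 = 3112
Group 6: 8200 × 0.924 = 7577
Group 7: 6601 × 0.944 = 6231
Net migration: Group 7 − 400 → 5831
Population now: 0–9=2744, 10–19=1319, 20–29=3313, 30–39=6532, 40–49=3112, 50–59=7577, 60–69=5831
— Period 4 —
Births: 3313 × 0.394 = 1305
Group 2: 2744 × 0.948 = 2601
Group 3: 1319 × 0.954 = 1258
Group 4: 3313 × 0.938 = 3108
Group 5: 6532 × 0.94 = 6140
Group 6: 3112 × 0.924 = 2875
Group 7: 7577 × 0.944 = 7153
Net migration: Group 7 − 400 → 6753
Population now: 0–9=1305, 10–19=2601, 20–29=1258, 30–39=3108, 40–49=6140, 50–59=2875, 60–69=6753
Total: 45400 → 24040; change = -21360; percentage change = -47.0%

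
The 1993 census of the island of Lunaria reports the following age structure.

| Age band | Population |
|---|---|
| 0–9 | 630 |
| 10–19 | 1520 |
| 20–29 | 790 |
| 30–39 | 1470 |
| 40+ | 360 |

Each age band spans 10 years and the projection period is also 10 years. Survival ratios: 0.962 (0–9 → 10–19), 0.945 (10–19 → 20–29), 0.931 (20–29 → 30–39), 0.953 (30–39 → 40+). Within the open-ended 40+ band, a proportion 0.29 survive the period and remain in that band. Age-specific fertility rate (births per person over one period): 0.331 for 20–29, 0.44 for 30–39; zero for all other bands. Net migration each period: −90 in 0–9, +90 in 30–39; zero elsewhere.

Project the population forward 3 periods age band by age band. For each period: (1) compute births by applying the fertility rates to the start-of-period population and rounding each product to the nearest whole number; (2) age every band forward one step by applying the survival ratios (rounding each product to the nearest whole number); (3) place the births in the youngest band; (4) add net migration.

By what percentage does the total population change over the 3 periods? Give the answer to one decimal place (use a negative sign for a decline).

[period 1]
Births: 790 × 0.331 = 261, 1470 × 0.44 = 647 — total 908
10–19: 630 × 0.962 = 606
20–29: 1520 × 0.945 = 1436
30–39: 790 × 0.931 = 735
40+: 1470 × 0.953 + 360 × 0.29 = 1401 + 104 = 1505
Net migration: 0–9 − 90 → 818; 30–39 + 90 → 825
→ [818, 606, 1436, 825, 1505]
[period 2]
Births: 1436 × 0.331 = 475, 825 × 0.44 = 363 — total 838
10–19: 818 × 0.962 = 787
20–29: 606 × 0.945 = 573
30–39: 1436 × 0.931 = 1337
40+: 825 × 0.953 + 1505 × 0.29 = 786 + 436 = 1222
Net migration: 0–9 − 90 → 748; 30–39 + 90 → 1427
→ [748, 787, 573, 1427, 1222]
[period 3]
Births: 573 × 0.331 = 190, 1427 × 0.44 = 628 — total 818
10–19: 748 × 0.962 = 720
20–29: 787 × 0.945 = 744
30–39: 573 × 0.931 = 533
40+: 1427 × 0.953 + 1222 × 0.29 = 1360 + 354 = 1714
Net migration: 0–9 − 90 → 728; 30–39 + 90 → 623
→ [728, 720, 744, 623, 1714]
Total: 4770 → 4529; change = -241; percentage change = -5.1%

-5.1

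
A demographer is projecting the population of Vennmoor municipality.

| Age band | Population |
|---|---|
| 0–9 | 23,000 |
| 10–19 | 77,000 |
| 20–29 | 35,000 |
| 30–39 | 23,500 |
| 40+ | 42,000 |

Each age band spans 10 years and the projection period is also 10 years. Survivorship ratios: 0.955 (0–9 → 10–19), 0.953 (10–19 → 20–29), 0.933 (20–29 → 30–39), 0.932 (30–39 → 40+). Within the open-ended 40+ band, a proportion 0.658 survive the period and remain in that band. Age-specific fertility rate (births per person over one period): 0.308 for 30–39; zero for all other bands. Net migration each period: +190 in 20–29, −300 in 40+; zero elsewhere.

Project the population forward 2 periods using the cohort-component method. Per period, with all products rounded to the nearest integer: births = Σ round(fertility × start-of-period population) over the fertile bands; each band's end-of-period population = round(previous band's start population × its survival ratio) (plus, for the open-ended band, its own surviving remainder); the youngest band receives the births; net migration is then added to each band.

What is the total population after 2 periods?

169268

[period 1]
Births: 23500 × 0.308 = 7238
10–19: 23000 × 0.955 = 21965
20–29: 77000 × 0.953 = 73381
30–39: 35000 × 0.933 = 32655
40+: 23500 × 0.932 + 42000 × 0.658 = 21902 + 27636 = 49538
Net migration: 20–29 + 190 → 73571; 40+ − 300 → 49238
→ [7238, 21965, 73571, 32655, 49238]
[period 2]
Births: 32655 × 0.308 = 10058
10–19: 7238 × 0.955 = 6912
20–29: 21965 × 0.953 = 20933
30–39: 73571 × 0.933 = 68642
40+: 32655 × 0.932 + 49238 × 0.658 = 30434 + 32399 = 62833
Net migration: 20–29 + 190 → 21123; 40+ − 300 → 62533
→ [10058, 6912, 21123, 68642, 62533]
Total after period 2: 10058 + 6912 + 21123 + 68642 + 62533 = 169268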